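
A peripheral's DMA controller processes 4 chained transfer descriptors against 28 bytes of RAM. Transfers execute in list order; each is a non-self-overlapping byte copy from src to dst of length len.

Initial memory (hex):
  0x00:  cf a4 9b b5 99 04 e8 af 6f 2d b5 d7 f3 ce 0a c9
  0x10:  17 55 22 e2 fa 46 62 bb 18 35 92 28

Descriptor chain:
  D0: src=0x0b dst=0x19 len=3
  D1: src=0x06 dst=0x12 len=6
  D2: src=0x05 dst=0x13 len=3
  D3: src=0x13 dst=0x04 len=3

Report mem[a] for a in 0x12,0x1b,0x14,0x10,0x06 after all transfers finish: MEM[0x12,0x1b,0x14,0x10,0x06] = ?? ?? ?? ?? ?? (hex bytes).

  after D0: wrote 3B at 0x19 = d7f3ce
  after D1: wrote 6B at 0x12 = e8af6f2db5d7
  after D2: wrote 3B at 0x13 = 04e8af
  after D3: wrote 3B at 0x04 = 04e8af
query mem[0x12]=0xe8, mem[0x1b]=0xce, mem[0x14]=0xe8, mem[0x10]=0x17, mem[0x06]=0xaf

MEM[0x12,0x1b,0x14,0x10,0x06] = e8 ce e8 17 af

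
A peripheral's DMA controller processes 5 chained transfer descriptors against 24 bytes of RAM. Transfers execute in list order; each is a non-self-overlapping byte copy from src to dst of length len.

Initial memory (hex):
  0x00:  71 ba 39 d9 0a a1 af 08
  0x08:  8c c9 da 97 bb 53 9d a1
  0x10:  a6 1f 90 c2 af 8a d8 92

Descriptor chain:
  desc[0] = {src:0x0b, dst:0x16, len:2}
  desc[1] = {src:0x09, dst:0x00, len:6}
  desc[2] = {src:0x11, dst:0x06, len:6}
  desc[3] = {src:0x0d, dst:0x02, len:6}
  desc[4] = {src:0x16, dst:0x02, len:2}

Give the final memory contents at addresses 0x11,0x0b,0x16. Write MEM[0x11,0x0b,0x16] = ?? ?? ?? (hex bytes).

MEM[0x11,0x0b,0x16] = 1f 97 97

#0 dst[0x16+2] := {0x97,0xbb}
#1 dst[0x00+6] := {0xc9,0xda,0x97,0xbb,0x53,0x9d}
#2 dst[0x06+6] := {0x1f,0x90,0xc2,0xaf,0x8a,0x97}
#3 dst[0x02+6] := {0x53,0x9d,0xa1,0xa6,0x1f,0x90}
#4 dst[0x02+2] := {0x97,0xbb}
query mem[0x11]=0x1f, mem[0x0b]=0x97, mem[0x16]=0x97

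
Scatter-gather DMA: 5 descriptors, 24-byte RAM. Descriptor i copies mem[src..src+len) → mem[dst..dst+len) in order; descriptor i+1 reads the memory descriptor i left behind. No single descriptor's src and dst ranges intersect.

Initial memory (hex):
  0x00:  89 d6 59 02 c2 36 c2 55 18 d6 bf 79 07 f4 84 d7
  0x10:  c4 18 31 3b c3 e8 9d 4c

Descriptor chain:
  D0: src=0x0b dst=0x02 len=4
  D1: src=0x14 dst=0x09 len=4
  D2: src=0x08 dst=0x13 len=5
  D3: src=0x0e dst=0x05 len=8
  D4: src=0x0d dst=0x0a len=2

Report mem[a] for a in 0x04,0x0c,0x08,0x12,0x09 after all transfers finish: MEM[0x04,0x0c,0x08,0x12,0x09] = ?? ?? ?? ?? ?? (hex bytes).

MEM[0x04,0x0c,0x08,0x12,0x09] = f4 e8 18 31 31

D0: mem[0x02..0x05] <- [79 07 f4 84]
D1: mem[0x09..0x0c] <- [c3 e8 9d 4c]
D2: mem[0x13..0x17] <- [18 c3 e8 9d 4c]
D3: mem[0x05..0x0c] <- [84 d7 c4 18 31 18 c3 e8]
D4: mem[0x0a..0x0b] <- [f4 84]
query mem[0x04]=0xf4, mem[0x0c]=0xe8, mem[0x08]=0x18, mem[0x12]=0x31, mem[0x09]=0x31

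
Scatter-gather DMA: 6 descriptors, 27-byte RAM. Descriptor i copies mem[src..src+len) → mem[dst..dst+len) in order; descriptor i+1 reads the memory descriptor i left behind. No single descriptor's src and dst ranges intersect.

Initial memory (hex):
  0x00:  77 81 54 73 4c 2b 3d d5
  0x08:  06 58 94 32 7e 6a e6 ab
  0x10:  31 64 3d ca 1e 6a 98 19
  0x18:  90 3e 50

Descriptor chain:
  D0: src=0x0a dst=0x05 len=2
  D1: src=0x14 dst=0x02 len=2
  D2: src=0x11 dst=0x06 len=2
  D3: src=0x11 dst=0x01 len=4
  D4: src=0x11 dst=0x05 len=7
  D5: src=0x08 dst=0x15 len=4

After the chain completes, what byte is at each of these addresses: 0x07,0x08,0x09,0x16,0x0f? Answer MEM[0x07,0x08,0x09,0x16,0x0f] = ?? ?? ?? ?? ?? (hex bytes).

[0] 0x0a->0x05 len=2 : 94 32
[1] 0x14->0x02 len=2 : 1e 6a
[2] 0x11->0x06 len=2 : 64 3d
[3] 0x11->0x01 len=4 : 64 3d ca 1e
[4] 0x11->0x05 len=7 : 64 3d ca 1e 6a 98 19
[5] 0x08->0x15 len=4 : 1e 6a 98 19
query mem[0x07]=0xca, mem[0x08]=0x1e, mem[0x09]=0x6a, mem[0x16]=0x6a, mem[0x0f]=0xab

MEM[0x07,0x08,0x09,0x16,0x0f] = ca 1e 6a 6a ab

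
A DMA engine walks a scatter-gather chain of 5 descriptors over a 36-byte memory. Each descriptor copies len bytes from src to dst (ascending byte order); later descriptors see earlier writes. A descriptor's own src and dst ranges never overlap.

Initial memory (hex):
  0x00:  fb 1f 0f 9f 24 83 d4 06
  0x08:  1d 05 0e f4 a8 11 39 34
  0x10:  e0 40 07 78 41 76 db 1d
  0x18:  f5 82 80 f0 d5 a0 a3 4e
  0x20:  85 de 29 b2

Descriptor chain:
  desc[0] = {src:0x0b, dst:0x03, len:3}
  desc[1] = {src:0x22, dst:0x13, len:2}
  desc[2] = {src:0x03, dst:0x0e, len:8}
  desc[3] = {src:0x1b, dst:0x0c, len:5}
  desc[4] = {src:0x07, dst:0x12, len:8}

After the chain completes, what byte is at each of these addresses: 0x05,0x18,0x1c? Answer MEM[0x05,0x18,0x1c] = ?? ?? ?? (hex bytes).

D0: mem[0x03..0x05] <- [f4 a8 11]
D1: mem[0x13..0x14] <- [29 b2]
D2: mem[0x0e..0x15] <- [f4 a8 11 d4 06 1d 05 0e]
D3: mem[0x0c..0x10] <- [f0 d5 a0 a3 4e]
D4: mem[0x12..0x19] <- [06 1d 05 0e f4 f0 d5 a0]
query mem[0x05]=0x11, mem[0x18]=0xd5, mem[0x1c]=0xd5

MEM[0x05,0x18,0x1c] = 11 d5 d5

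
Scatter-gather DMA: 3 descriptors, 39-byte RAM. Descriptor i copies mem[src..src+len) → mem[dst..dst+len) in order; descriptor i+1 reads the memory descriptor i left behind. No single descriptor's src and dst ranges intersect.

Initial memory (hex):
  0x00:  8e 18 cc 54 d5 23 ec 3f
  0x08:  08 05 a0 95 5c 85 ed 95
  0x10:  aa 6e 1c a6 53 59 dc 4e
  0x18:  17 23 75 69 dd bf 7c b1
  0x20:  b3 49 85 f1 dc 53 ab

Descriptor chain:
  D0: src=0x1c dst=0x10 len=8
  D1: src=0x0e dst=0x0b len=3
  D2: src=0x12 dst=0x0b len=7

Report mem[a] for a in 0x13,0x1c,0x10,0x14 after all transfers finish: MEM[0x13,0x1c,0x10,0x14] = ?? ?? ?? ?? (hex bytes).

MEM[0x13,0x1c,0x10,0x14] = b1 dd f1 b3

[0] 0x1c->0x10 len=8 : dd bf 7c b1 b3 49 85 f1
[1] 0x0e->0x0b len=3 : ed 95 dd
[2] 0x12->0x0b len=7 : 7c b1 b3 49 85 f1 17
query mem[0x13]=0xb1, mem[0x1c]=0xdd, mem[0x10]=0xf1, mem[0x14]=0xb3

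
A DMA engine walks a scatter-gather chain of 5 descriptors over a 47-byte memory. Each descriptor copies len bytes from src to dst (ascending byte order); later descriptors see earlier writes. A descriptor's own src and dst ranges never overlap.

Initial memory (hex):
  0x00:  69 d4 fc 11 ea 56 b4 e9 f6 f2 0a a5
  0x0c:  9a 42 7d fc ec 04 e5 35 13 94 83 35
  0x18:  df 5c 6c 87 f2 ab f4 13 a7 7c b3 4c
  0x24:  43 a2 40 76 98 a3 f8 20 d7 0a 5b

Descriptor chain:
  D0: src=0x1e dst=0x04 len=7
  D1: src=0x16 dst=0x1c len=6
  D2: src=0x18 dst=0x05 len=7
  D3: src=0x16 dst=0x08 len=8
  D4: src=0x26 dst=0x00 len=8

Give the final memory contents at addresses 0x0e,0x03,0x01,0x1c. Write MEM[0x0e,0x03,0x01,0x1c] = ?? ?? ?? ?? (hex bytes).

#0 dst[0x04+7] := {0xf4,0x13,0xa7,0x7c,0xb3,0x4c,0x43}
#1 dst[0x1c+6] := {0x83,0x35,0xdf,0x5c,0x6c,0x87}
#2 dst[0x05+7] := {0xdf,0x5c,0x6c,0x87,0x83,0x35,0xdf}
#3 dst[0x08+8] := {0x83,0x35,0xdf,0x5c,0x6c,0x87,0x83,0x35}
#4 dst[0x00+8] := {0x40,0x76,0x98,0xa3,0xf8,0x20,0xd7,0x0a}
query mem[0x0e]=0x83, mem[0x03]=0xa3, mem[0x01]=0x76, mem[0x1c]=0x83

MEM[0x0e,0x03,0x01,0x1c] = 83 a3 76 83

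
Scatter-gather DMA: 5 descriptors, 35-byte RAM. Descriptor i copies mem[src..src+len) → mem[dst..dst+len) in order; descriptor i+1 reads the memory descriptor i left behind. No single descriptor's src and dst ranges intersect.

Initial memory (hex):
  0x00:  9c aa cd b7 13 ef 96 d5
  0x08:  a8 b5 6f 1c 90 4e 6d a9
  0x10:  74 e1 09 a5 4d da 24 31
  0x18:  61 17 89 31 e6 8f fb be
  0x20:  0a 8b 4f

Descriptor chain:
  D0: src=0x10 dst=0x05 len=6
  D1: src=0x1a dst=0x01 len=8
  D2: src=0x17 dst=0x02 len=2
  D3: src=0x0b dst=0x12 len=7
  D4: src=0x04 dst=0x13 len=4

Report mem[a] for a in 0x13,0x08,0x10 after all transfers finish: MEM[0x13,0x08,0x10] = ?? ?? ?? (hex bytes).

MEM[0x13,0x08,0x10] = 8f 8b 74

#0 dst[0x05+6] := {0x74,0xe1,0x09,0xa5,0x4d,0xda}
#1 dst[0x01+8] := {0x89,0x31,0xe6,0x8f,0xfb,0xbe,0x0a,0x8b}
#2 dst[0x02+2] := {0x31,0x61}
#3 dst[0x12+7] := {0x1c,0x90,0x4e,0x6d,0xa9,0x74,0xe1}
#4 dst[0x13+4] := {0x8f,0xfb,0xbe,0x0a}
query mem[0x13]=0x8f, mem[0x08]=0x8b, mem[0x10]=0x74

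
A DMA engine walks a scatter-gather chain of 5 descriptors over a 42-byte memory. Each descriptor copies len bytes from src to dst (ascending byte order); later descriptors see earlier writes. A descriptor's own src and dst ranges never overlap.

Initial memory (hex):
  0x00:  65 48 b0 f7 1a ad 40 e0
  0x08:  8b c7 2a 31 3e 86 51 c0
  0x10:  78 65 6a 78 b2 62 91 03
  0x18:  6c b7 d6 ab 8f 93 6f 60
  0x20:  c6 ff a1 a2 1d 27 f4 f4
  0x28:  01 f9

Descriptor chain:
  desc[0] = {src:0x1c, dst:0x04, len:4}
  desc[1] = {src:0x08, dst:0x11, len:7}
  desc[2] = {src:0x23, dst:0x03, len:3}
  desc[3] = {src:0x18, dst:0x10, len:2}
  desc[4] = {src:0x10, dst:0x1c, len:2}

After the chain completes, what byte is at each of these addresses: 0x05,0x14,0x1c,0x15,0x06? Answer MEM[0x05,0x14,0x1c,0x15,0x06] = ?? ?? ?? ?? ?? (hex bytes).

MEM[0x05,0x14,0x1c,0x15,0x06] = 27 31 6c 3e 6f

#0 dst[0x04+4] := {0x8f,0x93,0x6f,0x60}
#1 dst[0x11+7] := {0x8b,0xc7,0x2a,0x31,0x3e,0x86,0x51}
#2 dst[0x03+3] := {0xa2,0x1d,0x27}
#3 dst[0x10+2] := {0x6c,0xb7}
#4 dst[0x1c+2] := {0x6c,0xb7}
query mem[0x05]=0x27, mem[0x14]=0x31, mem[0x1c]=0x6c, mem[0x15]=0x3e, mem[0x06]=0x6f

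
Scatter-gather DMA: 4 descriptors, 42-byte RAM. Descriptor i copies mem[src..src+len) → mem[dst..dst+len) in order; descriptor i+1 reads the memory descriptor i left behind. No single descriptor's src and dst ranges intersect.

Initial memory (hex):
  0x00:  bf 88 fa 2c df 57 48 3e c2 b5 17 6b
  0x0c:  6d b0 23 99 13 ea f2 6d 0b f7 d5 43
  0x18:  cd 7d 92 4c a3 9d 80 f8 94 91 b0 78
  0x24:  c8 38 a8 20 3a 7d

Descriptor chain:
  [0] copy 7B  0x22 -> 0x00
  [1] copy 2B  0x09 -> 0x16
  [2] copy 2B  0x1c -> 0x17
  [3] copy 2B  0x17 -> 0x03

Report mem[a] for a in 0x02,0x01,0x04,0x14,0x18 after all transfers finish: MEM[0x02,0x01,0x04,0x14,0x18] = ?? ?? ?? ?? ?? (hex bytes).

D0: mem[0x00..0x06] <- [b0 78 c8 38 a8 20 3a]
D1: mem[0x16..0x17] <- [b5 17]
D2: mem[0x17..0x18] <- [a3 9d]
D3: mem[0x03..0x04] <- [a3 9d]
query mem[0x02]=0xc8, mem[0x01]=0x78, mem[0x04]=0x9d, mem[0x14]=0x0b, mem[0x18]=0x9d

MEM[0x02,0x01,0x04,0x14,0x18] = c8 78 9d 0b 9d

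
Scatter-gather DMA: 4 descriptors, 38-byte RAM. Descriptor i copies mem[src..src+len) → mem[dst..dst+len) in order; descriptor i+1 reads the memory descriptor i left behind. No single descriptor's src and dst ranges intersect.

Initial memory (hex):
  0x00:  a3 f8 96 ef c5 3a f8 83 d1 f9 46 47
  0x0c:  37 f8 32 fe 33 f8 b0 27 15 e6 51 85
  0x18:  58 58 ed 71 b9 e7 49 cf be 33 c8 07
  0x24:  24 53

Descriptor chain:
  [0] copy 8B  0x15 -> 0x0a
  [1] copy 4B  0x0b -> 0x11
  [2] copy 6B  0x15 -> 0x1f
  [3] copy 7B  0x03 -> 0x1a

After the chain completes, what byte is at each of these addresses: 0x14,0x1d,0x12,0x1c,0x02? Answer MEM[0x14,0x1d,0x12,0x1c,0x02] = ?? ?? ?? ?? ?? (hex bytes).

[0] 0x15->0x0a len=8 : e6 51 85 58 58 ed 71 b9
[1] 0x0b->0x11 len=4 : 51 85 58 58
[2] 0x15->0x1f len=6 : e6 51 85 58 58 ed
[3] 0x03->0x1a len=7 : ef c5 3a f8 83 d1 f9
query mem[0x14]=0x58, mem[0x1d]=0xf8, mem[0x12]=0x85, mem[0x1c]=0x3a, mem[0x02]=0x96

MEM[0x14,0x1d,0x12,0x1c,0x02] = 58 f8 85 3a 96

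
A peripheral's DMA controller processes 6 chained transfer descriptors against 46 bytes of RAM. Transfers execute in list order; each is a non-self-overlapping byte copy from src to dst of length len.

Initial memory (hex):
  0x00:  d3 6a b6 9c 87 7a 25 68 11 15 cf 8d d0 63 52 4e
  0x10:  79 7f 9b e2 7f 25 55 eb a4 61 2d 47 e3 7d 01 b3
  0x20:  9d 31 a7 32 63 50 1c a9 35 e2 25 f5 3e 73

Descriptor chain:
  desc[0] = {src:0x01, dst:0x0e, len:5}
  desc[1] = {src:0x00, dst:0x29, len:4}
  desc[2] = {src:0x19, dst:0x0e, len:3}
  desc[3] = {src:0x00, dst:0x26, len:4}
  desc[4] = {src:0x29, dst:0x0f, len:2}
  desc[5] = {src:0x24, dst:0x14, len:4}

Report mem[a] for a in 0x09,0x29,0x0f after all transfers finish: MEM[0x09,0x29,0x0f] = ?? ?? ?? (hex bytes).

  after D0: wrote 5B at 0x0e = 6ab69c877a
  after D1: wrote 4B at 0x29 = d36ab69c
  after D2: wrote 3B at 0x0e = 612d47
  after D3: wrote 4B at 0x26 = d36ab69c
  after D4: wrote 2B at 0x0f = 9c6a
  after D5: wrote 4B at 0x14 = 6350d36a
query mem[0x09]=0x15, mem[0x29]=0x9c, mem[0x0f]=0x9c

MEM[0x09,0x29,0x0f] = 15 9c 9c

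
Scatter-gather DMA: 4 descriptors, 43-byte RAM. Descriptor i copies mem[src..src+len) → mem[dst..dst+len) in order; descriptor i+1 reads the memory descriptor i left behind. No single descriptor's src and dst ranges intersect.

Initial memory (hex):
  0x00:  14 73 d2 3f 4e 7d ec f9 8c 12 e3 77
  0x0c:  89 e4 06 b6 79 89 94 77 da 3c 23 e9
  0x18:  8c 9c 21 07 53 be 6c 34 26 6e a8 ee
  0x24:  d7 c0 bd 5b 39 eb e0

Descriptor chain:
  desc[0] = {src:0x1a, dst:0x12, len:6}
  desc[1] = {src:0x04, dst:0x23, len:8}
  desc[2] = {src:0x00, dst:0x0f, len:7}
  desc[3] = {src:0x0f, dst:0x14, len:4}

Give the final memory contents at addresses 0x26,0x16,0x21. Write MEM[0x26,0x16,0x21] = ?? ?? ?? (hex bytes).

MEM[0x26,0x16,0x21] = f9 d2 6e

  after D0: wrote 6B at 0x12 = 210753be6c34
  after D1: wrote 8B at 0x23 = 4e7decf98c12e377
  after D2: wrote 7B at 0x0f = 1473d23f4e7dec
  after D3: wrote 4B at 0x14 = 1473d23f
query mem[0x26]=0xf9, mem[0x16]=0xd2, mem[0x21]=0x6e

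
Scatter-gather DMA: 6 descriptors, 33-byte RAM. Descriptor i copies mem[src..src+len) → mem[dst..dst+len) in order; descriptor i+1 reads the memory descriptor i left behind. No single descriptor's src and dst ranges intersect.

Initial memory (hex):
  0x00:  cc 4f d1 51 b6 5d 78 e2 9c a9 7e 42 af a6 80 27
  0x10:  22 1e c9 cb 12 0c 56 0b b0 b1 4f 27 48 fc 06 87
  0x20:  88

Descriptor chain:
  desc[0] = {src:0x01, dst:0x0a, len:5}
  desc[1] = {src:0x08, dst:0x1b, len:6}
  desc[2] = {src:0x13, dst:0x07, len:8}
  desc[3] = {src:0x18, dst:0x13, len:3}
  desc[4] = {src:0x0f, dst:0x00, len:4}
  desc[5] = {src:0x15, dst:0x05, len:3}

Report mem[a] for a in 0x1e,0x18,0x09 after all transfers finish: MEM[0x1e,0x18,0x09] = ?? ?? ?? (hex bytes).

#0 dst[0x0a+5] := {0x4f,0xd1,0x51,0xb6,0x5d}
#1 dst[0x1b+6] := {0x9c,0xa9,0x4f,0xd1,0x51,0xb6}
#2 dst[0x07+8] := {0xcb,0x12,0x0c,0x56,0x0b,0xb0,0xb1,0x4f}
#3 dst[0x13+3] := {0xb0,0xb1,0x4f}
#4 dst[0x00+4] := {0x27,0x22,0x1e,0xc9}
#5 dst[0x05+3] := {0x4f,0x56,0x0b}
query mem[0x1e]=0xd1, mem[0x18]=0xb0, mem[0x09]=0x0c

MEM[0x1e,0x18,0x09] = d1 b0 0c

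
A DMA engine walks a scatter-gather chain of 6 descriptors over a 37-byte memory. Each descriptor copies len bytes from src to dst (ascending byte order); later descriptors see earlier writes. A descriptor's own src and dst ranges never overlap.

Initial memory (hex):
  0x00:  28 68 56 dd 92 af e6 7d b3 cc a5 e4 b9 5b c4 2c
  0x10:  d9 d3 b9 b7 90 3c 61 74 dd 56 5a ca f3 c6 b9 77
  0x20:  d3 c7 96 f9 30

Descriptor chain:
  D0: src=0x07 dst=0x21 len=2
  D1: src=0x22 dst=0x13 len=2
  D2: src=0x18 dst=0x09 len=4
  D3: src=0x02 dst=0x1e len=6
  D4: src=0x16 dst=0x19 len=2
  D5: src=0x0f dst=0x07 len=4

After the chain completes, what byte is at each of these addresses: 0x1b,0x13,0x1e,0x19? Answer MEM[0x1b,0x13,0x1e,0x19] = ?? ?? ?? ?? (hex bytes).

MEM[0x1b,0x13,0x1e,0x19] = ca b3 56 61

D0: mem[0x21..0x22] <- [7d b3]
D1: mem[0x13..0x14] <- [b3 f9]
D2: mem[0x09..0x0c] <- [dd 56 5a ca]
D3: mem[0x1e..0x23] <- [56 dd 92 af e6 7d]
D4: mem[0x19..0x1a] <- [61 74]
D5: mem[0x07..0x0a] <- [2c d9 d3 b9]
query mem[0x1b]=0xca, mem[0x13]=0xb3, mem[0x1e]=0x56, mem[0x19]=0x61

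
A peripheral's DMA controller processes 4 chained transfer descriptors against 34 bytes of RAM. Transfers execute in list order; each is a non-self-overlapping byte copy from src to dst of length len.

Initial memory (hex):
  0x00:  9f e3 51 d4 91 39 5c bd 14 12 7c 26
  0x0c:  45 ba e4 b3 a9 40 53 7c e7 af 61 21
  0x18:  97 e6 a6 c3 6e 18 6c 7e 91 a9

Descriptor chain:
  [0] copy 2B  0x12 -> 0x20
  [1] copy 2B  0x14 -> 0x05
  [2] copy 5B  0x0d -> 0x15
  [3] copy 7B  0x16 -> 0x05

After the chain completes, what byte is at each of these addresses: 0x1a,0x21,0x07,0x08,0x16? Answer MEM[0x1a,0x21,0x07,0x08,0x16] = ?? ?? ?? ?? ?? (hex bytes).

D0: mem[0x20..0x21] <- [53 7c]
D1: mem[0x05..0x06] <- [e7 af]
D2: mem[0x15..0x19] <- [ba e4 b3 a9 40]
D3: mem[0x05..0x0b] <- [e4 b3 a9 40 a6 c3 6e]
query mem[0x1a]=0xa6, mem[0x21]=0x7c, mem[0x07]=0xa9, mem[0x08]=0x40, mem[0x16]=0xe4

MEM[0x1a,0x21,0x07,0x08,0x16] = a6 7c a9 40 e4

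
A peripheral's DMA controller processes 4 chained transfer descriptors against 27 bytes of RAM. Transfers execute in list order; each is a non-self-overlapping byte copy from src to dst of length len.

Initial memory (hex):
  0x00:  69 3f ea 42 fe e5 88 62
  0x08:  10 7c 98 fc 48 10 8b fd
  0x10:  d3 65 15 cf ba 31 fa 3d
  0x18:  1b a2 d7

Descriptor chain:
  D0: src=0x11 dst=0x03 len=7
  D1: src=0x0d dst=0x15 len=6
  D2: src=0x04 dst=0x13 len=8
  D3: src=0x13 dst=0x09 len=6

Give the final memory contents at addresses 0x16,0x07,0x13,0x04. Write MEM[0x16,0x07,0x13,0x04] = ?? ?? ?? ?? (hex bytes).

  after D0: wrote 7B at 0x03 = 6515cfba31fa3d
  after D1: wrote 6B at 0x15 = 108bfdd36515
  after D2: wrote 8B at 0x13 = 15cfba31fa3d98fc
  after D3: wrote 6B at 0x09 = 15cfba31fa3d
query mem[0x16]=0x31, mem[0x07]=0x31, mem[0x13]=0x15, mem[0x04]=0x15

MEM[0x16,0x07,0x13,0x04] = 31 31 15 15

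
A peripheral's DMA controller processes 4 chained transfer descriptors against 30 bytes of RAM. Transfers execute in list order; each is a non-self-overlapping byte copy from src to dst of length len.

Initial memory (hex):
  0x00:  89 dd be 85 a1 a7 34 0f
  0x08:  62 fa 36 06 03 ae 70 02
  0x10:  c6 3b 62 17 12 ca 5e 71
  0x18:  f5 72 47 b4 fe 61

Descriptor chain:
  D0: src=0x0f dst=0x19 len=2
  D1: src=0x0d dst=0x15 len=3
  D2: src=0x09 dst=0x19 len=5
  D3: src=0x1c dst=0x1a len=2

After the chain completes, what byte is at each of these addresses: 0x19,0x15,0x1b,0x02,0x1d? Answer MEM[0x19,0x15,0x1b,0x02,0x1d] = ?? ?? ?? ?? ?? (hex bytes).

MEM[0x19,0x15,0x1b,0x02,0x1d] = fa ae ae be ae

D0: mem[0x19..0x1a] <- [02 c6]
D1: mem[0x15..0x17] <- [ae 70 02]
D2: mem[0x19..0x1d] <- [fa 36 06 03 ae]
D3: mem[0x1a..0x1b] <- [03 ae]
query mem[0x19]=0xfa, mem[0x15]=0xae, mem[0x1b]=0xae, mem[0x02]=0xbe, mem[0x1d]=0xae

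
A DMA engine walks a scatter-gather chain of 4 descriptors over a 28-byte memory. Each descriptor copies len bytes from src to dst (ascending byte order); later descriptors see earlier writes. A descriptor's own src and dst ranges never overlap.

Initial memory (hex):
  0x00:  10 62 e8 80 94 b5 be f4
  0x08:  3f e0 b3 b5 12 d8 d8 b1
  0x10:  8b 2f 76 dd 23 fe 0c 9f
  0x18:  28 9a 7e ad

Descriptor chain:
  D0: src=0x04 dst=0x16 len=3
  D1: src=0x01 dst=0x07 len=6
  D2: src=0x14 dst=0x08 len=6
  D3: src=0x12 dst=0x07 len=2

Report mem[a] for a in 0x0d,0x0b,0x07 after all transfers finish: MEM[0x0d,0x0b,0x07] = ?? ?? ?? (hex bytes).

D0: mem[0x16..0x18] <- [94 b5 be]
D1: mem[0x07..0x0c] <- [62 e8 80 94 b5 be]
D2: mem[0x08..0x0d] <- [23 fe 94 b5 be 9a]
D3: mem[0x07..0x08] <- [76 dd]
query mem[0x0d]=0x9a, mem[0x0b]=0xb5, mem[0x07]=0x76

MEM[0x0d,0x0b,0x07] = 9a b5 76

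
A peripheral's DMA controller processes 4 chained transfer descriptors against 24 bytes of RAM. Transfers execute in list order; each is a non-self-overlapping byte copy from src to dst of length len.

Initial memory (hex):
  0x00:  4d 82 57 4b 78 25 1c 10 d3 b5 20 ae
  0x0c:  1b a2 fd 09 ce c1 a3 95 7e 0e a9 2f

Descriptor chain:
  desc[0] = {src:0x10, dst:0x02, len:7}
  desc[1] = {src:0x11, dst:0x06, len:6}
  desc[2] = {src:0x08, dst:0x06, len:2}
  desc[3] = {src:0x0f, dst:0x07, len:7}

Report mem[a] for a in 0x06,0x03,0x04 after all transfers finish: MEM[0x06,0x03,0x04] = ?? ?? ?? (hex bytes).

MEM[0x06,0x03,0x04] = 95 c1 a3

#0 dst[0x02+7] := {0xce,0xc1,0xa3,0x95,0x7e,0x0e,0xa9}
#1 dst[0x06+6] := {0xc1,0xa3,0x95,0x7e,0x0e,0xa9}
#2 dst[0x06+2] := {0x95,0x7e}
#3 dst[0x07+7] := {0x09,0xce,0xc1,0xa3,0x95,0x7e,0x0e}
query mem[0x06]=0x95, mem[0x03]=0xc1, mem[0x04]=0xa3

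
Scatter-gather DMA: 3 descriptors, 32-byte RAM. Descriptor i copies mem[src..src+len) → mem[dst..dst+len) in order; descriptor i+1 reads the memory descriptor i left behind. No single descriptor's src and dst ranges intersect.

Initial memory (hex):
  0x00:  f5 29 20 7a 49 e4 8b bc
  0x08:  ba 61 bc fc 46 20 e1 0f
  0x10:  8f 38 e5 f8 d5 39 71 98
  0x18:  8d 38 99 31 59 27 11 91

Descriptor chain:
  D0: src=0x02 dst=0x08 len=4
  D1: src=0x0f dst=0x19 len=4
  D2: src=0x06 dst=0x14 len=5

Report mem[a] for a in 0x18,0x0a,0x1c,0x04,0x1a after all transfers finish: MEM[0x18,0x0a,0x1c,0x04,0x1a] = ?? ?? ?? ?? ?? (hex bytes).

D0: mem[0x08..0x0b] <- [20 7a 49 e4]
D1: mem[0x19..0x1c] <- [0f 8f 38 e5]
D2: mem[0x14..0x18] <- [8b bc 20 7a 49]
query mem[0x18]=0x49, mem[0x0a]=0x49, mem[0x1c]=0xe5, mem[0x04]=0x49, mem[0x1a]=0x8f

MEM[0x18,0x0a,0x1c,0x04,0x1a] = 49 49 e5 49 8f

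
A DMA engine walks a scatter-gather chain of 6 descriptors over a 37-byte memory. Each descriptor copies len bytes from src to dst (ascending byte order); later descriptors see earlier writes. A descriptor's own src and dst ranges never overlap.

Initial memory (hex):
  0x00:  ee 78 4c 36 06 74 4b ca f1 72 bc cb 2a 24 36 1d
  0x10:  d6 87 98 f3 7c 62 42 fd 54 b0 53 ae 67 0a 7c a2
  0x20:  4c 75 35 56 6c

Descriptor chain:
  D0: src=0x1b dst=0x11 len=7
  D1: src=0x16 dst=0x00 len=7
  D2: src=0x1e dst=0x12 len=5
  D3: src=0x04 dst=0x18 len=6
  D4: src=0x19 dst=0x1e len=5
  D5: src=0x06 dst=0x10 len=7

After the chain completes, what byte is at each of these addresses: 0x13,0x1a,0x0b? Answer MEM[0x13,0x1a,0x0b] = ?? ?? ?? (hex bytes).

MEM[0x13,0x1a,0x0b] = 72 67 cb

[0] 0x1b->0x11 len=7 : ae 67 0a 7c a2 4c 75
[1] 0x16->0x00 len=7 : 4c 75 54 b0 53 ae 67
[2] 0x1e->0x12 len=5 : 7c a2 4c 75 35
[3] 0x04->0x18 len=6 : 53 ae 67 ca f1 72
[4] 0x19->0x1e len=5 : ae 67 ca f1 72
[5] 0x06->0x10 len=7 : 67 ca f1 72 bc cb 2a
query mem[0x13]=0x72, mem[0x1a]=0x67, mem[0x0b]=0xcb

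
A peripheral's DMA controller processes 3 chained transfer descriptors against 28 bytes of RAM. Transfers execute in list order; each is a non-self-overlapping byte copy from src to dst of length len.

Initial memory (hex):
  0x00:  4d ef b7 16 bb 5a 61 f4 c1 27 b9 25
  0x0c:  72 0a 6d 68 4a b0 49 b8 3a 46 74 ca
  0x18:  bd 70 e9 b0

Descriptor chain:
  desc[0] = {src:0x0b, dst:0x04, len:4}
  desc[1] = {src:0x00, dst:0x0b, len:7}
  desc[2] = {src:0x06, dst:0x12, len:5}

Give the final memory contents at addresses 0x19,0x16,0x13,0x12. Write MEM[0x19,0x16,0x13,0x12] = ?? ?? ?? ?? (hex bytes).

MEM[0x19,0x16,0x13,0x12] = 70 b9 6d 0a

  after D0: wrote 4B at 0x04 = 25720a6d
  after D1: wrote 7B at 0x0b = 4defb71625720a
  after D2: wrote 5B at 0x12 = 0a6dc127b9
query mem[0x19]=0x70, mem[0x16]=0xb9, mem[0x13]=0x6d, mem[0x12]=0x0a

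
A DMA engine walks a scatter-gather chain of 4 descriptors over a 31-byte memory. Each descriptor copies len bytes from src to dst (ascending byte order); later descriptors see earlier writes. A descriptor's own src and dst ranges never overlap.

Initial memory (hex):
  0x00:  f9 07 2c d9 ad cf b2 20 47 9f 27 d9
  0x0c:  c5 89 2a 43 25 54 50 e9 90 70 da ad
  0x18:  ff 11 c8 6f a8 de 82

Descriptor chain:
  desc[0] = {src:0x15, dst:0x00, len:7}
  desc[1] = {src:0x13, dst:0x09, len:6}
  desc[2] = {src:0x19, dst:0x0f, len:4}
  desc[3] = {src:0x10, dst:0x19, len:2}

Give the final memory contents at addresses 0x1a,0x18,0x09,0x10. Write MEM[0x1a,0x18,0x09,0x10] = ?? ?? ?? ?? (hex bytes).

#0 dst[0x00+7] := {0x70,0xda,0xad,0xff,0x11,0xc8,0x6f}
#1 dst[0x09+6] := {0xe9,0x90,0x70,0xda,0xad,0xff}
#2 dst[0x0f+4] := {0x11,0xc8,0x6f,0xa8}
#3 dst[0x19+2] := {0xc8,0x6f}
query mem[0x1a]=0x6f, mem[0x18]=0xff, mem[0x09]=0xe9, mem[0x10]=0xc8

MEM[0x1a,0x18,0x09,0x10] = 6f ff e9 c8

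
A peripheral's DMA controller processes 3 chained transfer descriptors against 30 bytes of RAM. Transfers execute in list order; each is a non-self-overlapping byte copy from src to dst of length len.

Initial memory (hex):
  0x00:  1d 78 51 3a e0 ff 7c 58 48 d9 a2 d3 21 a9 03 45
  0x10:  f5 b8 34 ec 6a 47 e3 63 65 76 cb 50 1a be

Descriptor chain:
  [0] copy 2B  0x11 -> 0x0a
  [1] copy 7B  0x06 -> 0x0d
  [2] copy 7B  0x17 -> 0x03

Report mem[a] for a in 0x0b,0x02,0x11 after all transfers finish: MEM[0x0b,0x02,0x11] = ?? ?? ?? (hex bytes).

[0] 0x11->0x0a len=2 : b8 34
[1] 0x06->0x0d len=7 : 7c 58 48 d9 b8 34 21
[2] 0x17->0x03 len=7 : 63 65 76 cb 50 1a be
query mem[0x0b]=0x34, mem[0x02]=0x51, mem[0x11]=0xb8

MEM[0x0b,0x02,0x11] = 34 51 b8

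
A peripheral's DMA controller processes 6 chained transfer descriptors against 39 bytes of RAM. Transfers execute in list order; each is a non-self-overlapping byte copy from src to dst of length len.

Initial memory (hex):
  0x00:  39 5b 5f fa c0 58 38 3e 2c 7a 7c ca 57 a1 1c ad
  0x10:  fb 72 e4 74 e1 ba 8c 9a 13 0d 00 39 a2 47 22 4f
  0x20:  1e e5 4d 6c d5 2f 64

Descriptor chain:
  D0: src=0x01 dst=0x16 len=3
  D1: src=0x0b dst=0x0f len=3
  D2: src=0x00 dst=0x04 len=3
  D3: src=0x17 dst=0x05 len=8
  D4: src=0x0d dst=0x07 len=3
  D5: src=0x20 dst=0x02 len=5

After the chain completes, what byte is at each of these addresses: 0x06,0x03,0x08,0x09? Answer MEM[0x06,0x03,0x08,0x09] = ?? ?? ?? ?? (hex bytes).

  after D0: wrote 3B at 0x16 = 5b5ffa
  after D1: wrote 3B at 0x0f = ca57a1
  after D2: wrote 3B at 0x04 = 395b5f
  after D3: wrote 8B at 0x05 = 5ffa0d0039a24722
  after D4: wrote 3B at 0x07 = a11cca
  after D5: wrote 5B at 0x02 = 1ee54d6cd5
query mem[0x06]=0xd5, mem[0x03]=0xe5, mem[0x08]=0x1c, mem[0x09]=0xca

MEM[0x06,0x03,0x08,0x09] = d5 e5 1c ca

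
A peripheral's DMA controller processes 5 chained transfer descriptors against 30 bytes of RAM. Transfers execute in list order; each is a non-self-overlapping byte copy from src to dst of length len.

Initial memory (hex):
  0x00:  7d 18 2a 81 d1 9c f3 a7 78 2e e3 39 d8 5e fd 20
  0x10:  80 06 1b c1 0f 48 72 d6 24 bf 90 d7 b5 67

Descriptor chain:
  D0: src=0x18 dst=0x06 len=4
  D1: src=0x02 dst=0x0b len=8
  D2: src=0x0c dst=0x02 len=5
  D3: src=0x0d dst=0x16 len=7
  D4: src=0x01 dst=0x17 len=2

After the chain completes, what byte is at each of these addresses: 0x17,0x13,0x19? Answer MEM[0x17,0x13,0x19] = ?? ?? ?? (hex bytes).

[0] 0x18->0x06 len=4 : 24 bf 90 d7
[1] 0x02->0x0b len=8 : 2a 81 d1 9c 24 bf 90 d7
[2] 0x0c->0x02 len=5 : 81 d1 9c 24 bf
[3] 0x0d->0x16 len=7 : d1 9c 24 bf 90 d7 c1
[4] 0x01->0x17 len=2 : 18 81
query mem[0x17]=0x18, mem[0x13]=0xc1, mem[0x19]=0xbf

MEM[0x17,0x13,0x19] = 18 c1 bf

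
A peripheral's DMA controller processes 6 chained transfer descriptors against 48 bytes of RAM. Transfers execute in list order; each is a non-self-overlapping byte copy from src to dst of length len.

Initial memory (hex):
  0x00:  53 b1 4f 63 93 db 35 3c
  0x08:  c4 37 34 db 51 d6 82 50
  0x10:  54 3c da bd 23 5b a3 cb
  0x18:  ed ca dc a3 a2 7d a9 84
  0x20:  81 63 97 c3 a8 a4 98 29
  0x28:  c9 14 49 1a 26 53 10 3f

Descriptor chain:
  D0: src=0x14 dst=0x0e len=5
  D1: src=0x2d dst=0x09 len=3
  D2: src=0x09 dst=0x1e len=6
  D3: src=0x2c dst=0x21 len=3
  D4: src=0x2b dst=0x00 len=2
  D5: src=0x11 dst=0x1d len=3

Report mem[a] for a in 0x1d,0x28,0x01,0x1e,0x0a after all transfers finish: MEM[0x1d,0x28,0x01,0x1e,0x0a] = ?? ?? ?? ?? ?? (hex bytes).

#0 dst[0x0e+5] := {0x23,0x5b,0xa3,0xcb,0xed}
#1 dst[0x09+3] := {0x53,0x10,0x3f}
#2 dst[0x1e+6] := {0x53,0x10,0x3f,0x51,0xd6,0x23}
#3 dst[0x21+3] := {0x26,0x53,0x10}
#4 dst[0x00+2] := {0x1a,0x26}
#5 dst[0x1d+3] := {0xcb,0xed,0xbd}
query mem[0x1d]=0xcb, mem[0x28]=0xc9, mem[0x01]=0x26, mem[0x1e]=0xed, mem[0x0a]=0x10

MEM[0x1d,0x28,0x01,0x1e,0x0a] = cb c9 26 ed 10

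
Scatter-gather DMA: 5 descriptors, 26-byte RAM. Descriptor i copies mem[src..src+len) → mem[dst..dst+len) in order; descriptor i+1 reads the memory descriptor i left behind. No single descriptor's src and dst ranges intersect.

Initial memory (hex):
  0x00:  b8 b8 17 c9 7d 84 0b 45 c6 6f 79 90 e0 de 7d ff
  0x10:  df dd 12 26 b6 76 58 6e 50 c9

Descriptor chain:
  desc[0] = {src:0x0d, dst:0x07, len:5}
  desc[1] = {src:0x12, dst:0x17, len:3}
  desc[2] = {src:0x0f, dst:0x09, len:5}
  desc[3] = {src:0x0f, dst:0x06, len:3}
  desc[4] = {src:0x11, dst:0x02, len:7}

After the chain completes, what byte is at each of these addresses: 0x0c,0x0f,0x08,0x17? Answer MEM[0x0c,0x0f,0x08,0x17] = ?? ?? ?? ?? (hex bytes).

MEM[0x0c,0x0f,0x08,0x17] = 12 ff 12 12

  after D0: wrote 5B at 0x07 = de7dffdfdd
  after D1: wrote 3B at 0x17 = 1226b6
  after D2: wrote 5B at 0x09 = ffdfdd1226
  after D3: wrote 3B at 0x06 = ffdfdd
  after D4: wrote 7B at 0x02 = dd1226b6765812
query mem[0x0c]=0x12, mem[0x0f]=0xff, mem[0x08]=0x12, mem[0x17]=0x12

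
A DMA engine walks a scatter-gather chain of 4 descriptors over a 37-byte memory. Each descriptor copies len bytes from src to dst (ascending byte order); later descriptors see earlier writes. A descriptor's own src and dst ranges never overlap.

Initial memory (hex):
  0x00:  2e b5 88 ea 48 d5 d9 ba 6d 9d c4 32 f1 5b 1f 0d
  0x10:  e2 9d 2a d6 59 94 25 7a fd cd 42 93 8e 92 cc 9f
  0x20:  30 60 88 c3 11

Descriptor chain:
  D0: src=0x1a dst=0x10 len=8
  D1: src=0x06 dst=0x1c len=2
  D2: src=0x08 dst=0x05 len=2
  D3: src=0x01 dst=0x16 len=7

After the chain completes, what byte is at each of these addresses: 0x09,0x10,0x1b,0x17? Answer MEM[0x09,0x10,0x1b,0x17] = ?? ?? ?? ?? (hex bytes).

MEM[0x09,0x10,0x1b,0x17] = 9d 42 9d 88

  after D0: wrote 8B at 0x10 = 42938e92cc9f3060
  after D1: wrote 2B at 0x1c = d9ba
  after D2: wrote 2B at 0x05 = 6d9d
  after D3: wrote 7B at 0x16 = b588ea486d9dba
query mem[0x09]=0x9d, mem[0x10]=0x42, mem[0x1b]=0x9d, mem[0x17]=0x88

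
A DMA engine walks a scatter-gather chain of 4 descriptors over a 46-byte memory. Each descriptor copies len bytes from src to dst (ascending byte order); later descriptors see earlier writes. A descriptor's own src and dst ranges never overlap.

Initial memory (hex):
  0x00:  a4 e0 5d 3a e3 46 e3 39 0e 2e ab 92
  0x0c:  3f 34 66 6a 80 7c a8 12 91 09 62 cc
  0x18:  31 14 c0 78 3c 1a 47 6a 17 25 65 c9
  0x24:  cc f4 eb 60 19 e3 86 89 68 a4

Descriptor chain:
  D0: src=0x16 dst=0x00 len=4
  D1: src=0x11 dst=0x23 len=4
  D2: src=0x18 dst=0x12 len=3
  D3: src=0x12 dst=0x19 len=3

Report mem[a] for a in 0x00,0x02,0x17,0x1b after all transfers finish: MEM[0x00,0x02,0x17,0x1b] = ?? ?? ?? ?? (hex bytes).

MEM[0x00,0x02,0x17,0x1b] = 62 31 cc c0

D0: mem[0x00..0x03] <- [62 cc 31 14]
D1: mem[0x23..0x26] <- [7c a8 12 91]
D2: mem[0x12..0x14] <- [31 14 c0]
D3: mem[0x19..0x1b] <- [31 14 c0]
query mem[0x00]=0x62, mem[0x02]=0x31, mem[0x17]=0xcc, mem[0x1b]=0xc0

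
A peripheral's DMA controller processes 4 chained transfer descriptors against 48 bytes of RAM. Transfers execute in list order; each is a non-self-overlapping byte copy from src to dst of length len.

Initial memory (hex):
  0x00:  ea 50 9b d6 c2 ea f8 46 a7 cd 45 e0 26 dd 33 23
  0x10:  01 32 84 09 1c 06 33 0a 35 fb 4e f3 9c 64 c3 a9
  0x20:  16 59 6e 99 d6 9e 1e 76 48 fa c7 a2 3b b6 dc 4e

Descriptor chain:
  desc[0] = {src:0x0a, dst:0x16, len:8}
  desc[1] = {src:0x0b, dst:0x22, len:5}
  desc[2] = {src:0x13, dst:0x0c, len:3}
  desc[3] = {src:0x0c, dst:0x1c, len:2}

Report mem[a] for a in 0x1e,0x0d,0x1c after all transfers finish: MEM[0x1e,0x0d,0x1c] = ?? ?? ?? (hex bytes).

[0] 0x0a->0x16 len=8 : 45 e0 26 dd 33 23 01 32
[1] 0x0b->0x22 len=5 : e0 26 dd 33 23
[2] 0x13->0x0c len=3 : 09 1c 06
[3] 0x0c->0x1c len=2 : 09 1c
query mem[0x1e]=0xc3, mem[0x0d]=0x1c, mem[0x1c]=0x09

MEM[0x1e,0x0d,0x1c] = c3 1c 09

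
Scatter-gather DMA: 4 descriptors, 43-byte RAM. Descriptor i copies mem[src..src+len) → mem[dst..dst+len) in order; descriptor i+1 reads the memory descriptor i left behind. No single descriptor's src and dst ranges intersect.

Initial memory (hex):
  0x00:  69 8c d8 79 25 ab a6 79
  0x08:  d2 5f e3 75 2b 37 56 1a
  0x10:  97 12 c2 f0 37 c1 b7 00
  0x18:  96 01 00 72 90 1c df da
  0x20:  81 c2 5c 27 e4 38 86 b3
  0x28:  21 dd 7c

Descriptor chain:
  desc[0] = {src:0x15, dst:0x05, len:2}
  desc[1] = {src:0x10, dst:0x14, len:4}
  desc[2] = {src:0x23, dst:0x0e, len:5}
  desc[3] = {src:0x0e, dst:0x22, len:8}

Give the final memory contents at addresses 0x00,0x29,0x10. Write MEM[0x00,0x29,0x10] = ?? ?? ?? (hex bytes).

D0: mem[0x05..0x06] <- [c1 b7]
D1: mem[0x14..0x17] <- [97 12 c2 f0]
D2: mem[0x0e..0x12] <- [27 e4 38 86 b3]
D3: mem[0x22..0x29] <- [27 e4 38 86 b3 f0 97 12]
query mem[0x00]=0x69, mem[0x29]=0x12, mem[0x10]=0x38

MEM[0x00,0x29,0x10] = 69 12 38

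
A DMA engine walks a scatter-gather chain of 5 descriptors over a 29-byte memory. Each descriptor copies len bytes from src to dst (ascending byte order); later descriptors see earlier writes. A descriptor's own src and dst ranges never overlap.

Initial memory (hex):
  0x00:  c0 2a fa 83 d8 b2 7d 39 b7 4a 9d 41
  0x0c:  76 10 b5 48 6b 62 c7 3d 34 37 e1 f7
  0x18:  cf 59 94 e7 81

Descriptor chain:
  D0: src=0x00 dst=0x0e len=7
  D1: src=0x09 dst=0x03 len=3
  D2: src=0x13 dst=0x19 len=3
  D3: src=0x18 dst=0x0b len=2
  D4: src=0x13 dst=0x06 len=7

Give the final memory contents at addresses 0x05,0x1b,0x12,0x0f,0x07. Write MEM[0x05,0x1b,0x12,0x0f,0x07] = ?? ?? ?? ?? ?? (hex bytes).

  after D0: wrote 7B at 0x0e = c02afa83d8b27d
  after D1: wrote 3B at 0x03 = 4a9d41
  after D2: wrote 3B at 0x19 = b27d37
  after D3: wrote 2B at 0x0b = cfb2
  after D4: wrote 7B at 0x06 = b27d37e1f7cfb2
query mem[0x05]=0x41, mem[0x1b]=0x37, mem[0x12]=0xd8, mem[0x0f]=0x2a, mem[0x07]=0x7d

MEM[0x05,0x1b,0x12,0x0f,0x07] = 41 37 d8 2a 7d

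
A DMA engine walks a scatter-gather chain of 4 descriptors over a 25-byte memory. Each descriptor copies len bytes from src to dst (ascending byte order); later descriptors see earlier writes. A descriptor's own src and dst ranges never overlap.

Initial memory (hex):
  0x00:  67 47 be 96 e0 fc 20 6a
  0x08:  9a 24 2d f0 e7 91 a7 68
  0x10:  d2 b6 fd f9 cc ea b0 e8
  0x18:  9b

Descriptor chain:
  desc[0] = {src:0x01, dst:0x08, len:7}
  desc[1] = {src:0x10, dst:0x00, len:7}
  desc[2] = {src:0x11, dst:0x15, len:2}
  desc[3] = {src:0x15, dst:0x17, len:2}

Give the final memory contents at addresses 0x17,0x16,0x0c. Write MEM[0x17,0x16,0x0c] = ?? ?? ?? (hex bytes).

MEM[0x17,0x16,0x0c] = b6 fd fc

#0 dst[0x08+7] := {0x47,0xbe,0x96,0xe0,0xfc,0x20,0x6a}
#1 dst[0x00+7] := {0xd2,0xb6,0xfd,0xf9,0xcc,0xea,0xb0}
#2 dst[0x15+2] := {0xb6,0xfd}
#3 dst[0x17+2] := {0xb6,0xfd}
query mem[0x17]=0xb6, mem[0x16]=0xfd, mem[0x0c]=0xfc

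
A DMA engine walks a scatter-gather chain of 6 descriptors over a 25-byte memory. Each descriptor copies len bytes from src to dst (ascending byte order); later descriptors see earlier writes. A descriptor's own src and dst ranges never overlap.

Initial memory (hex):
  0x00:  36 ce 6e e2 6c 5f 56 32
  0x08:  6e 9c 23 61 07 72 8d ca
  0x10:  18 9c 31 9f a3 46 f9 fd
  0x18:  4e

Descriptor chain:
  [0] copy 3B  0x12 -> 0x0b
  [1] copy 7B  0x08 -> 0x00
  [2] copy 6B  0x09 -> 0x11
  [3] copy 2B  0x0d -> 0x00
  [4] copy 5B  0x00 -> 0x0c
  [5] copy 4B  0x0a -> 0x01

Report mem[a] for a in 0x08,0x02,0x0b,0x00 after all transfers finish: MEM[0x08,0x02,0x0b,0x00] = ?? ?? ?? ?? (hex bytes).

[0] 0x12->0x0b len=3 : 31 9f a3
[1] 0x08->0x00 len=7 : 6e 9c 23 31 9f a3 8d
[2] 0x09->0x11 len=6 : 9c 23 31 9f a3 8d
[3] 0x0d->0x00 len=2 : a3 8d
[4] 0x00->0x0c len=5 : a3 8d 23 31 9f
[5] 0x0a->0x01 len=4 : 23 31 a3 8d
query mem[0x08]=0x6e, mem[0x02]=0x31, mem[0x0b]=0x31, mem[0x00]=0xa3

MEM[0x08,0x02,0x0b,0x00] = 6e 31 31 a3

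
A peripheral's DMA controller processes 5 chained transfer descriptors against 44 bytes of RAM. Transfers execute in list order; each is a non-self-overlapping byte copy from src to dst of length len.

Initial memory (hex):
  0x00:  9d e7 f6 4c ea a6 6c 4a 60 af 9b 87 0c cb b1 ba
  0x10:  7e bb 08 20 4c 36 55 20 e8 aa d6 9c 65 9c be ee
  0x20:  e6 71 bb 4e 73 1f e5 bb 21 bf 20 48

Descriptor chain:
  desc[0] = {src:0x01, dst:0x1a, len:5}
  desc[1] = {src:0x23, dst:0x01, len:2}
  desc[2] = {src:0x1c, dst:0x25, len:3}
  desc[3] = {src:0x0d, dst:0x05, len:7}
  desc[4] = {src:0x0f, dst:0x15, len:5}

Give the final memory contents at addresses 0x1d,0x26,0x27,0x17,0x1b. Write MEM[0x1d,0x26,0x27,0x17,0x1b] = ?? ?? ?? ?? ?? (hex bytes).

MEM[0x1d,0x26,0x27,0x17,0x1b] = ea ea a6 bb f6

D0: mem[0x1a..0x1e] <- [e7 f6 4c ea a6]
D1: mem[0x01..0x02] <- [4e 73]
D2: mem[0x25..0x27] <- [4c ea a6]
D3: mem[0x05..0x0b] <- [cb b1 ba 7e bb 08 20]
D4: mem[0x15..0x19] <- [ba 7e bb 08 20]
query mem[0x1d]=0xea, mem[0x26]=0xea, mem[0x27]=0xa6, mem[0x17]=0xbb, mem[0x1b]=0xf6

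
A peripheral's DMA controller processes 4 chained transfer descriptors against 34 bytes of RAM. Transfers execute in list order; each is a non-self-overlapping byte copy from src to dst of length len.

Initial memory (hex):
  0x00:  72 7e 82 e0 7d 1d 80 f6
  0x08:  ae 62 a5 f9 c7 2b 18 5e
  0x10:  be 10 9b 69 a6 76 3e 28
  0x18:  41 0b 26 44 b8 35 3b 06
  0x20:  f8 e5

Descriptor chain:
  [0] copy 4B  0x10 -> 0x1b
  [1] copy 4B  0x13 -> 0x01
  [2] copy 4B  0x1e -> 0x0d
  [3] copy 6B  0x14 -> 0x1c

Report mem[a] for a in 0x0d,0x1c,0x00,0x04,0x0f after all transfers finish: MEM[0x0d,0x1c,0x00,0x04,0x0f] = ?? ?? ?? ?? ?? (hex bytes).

MEM[0x0d,0x1c,0x00,0x04,0x0f] = 69 a6 72 3e f8

#0 dst[0x1b+4] := {0xbe,0x10,0x9b,0x69}
#1 dst[0x01+4] := {0x69,0xa6,0x76,0x3e}
#2 dst[0x0d+4] := {0x69,0x06,0xf8,0xe5}
#3 dst[0x1c+6] := {0xa6,0x76,0x3e,0x28,0x41,0x0b}
query mem[0x0d]=0x69, mem[0x1c]=0xa6, mem[0x00]=0x72, mem[0x04]=0x3e, mem[0x0f]=0xf8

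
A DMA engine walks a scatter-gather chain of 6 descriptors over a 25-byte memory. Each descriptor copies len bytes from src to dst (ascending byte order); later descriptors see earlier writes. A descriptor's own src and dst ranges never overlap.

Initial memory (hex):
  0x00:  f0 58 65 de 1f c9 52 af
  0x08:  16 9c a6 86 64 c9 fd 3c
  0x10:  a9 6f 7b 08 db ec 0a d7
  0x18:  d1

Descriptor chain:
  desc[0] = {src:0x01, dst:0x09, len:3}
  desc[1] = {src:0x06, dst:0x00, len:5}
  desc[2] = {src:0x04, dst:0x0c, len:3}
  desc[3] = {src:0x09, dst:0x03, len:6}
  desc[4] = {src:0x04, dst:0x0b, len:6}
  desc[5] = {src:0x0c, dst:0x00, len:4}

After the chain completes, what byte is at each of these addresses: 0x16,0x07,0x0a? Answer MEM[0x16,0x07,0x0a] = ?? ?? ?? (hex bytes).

D0: mem[0x09..0x0b] <- [58 65 de]
D1: mem[0x00..0x04] <- [52 af 16 58 65]
D2: mem[0x0c..0x0e] <- [65 c9 52]
D3: mem[0x03..0x08] <- [58 65 de 65 c9 52]
D4: mem[0x0b..0x10] <- [65 de 65 c9 52 58]
D5: mem[0x00..0x03] <- [de 65 c9 52]
query mem[0x16]=0x0a, mem[0x07]=0xc9, mem[0x0a]=0x65

MEM[0x16,0x07,0x0a] = 0a c9 65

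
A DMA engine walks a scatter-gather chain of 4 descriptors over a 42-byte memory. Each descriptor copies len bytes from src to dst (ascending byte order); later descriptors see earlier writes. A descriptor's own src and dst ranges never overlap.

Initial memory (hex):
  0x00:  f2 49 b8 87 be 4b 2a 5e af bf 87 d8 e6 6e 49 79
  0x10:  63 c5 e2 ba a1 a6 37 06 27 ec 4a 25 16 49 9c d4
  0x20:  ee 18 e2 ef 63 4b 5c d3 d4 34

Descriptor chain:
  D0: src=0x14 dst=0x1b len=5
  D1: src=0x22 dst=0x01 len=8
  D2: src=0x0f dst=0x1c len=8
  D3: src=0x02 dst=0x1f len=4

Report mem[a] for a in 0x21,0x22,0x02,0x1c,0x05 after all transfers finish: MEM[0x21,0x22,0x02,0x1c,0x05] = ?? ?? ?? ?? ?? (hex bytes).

MEM[0x21,0x22,0x02,0x1c,0x05] = 4b 5c ef 79 5c

  after D0: wrote 5B at 0x1b = a1a6370627
  after D1: wrote 8B at 0x01 = e2ef634b5cd3d434
  after D2: wrote 8B at 0x1c = 7963c5e2baa1a637
  after D3: wrote 4B at 0x1f = ef634b5c
query mem[0x21]=0x4b, mem[0x22]=0x5c, mem[0x02]=0xef, mem[0x1c]=0x79, mem[0x05]=0x5c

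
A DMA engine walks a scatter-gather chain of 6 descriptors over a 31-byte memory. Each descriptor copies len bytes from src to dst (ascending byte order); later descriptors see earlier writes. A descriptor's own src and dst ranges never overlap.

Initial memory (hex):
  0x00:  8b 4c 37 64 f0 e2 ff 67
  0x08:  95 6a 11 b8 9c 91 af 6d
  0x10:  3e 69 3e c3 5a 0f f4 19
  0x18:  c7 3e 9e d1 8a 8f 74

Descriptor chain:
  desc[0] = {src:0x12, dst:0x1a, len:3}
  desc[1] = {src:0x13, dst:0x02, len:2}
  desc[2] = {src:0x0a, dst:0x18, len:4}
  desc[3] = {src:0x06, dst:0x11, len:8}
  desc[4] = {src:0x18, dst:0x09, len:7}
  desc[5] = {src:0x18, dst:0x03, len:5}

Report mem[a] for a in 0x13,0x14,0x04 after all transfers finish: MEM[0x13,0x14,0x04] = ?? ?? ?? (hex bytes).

MEM[0x13,0x14,0x04] = 95 6a b8

[0] 0x12->0x1a len=3 : 3e c3 5a
[1] 0x13->0x02 len=2 : c3 5a
[2] 0x0a->0x18 len=4 : 11 b8 9c 91
[3] 0x06->0x11 len=8 : ff 67 95 6a 11 b8 9c 91
[4] 0x18->0x09 len=7 : 91 b8 9c 91 5a 8f 74
[5] 0x18->0x03 len=5 : 91 b8 9c 91 5a
query mem[0x13]=0x95, mem[0x14]=0x6a, mem[0x04]=0xb8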